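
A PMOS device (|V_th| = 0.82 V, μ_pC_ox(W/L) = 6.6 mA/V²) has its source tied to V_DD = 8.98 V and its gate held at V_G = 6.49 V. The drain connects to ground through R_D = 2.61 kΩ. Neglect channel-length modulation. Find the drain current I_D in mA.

V_SG = V_DD − V_G = 8.98 − 6.49 = 2.49 V, so V_ov = 2.49 − 0.82 = 1.67 V.
Assume saturation: I_D = ½ k_p V_ov² = 0.5 × 6.6 × 1.67² = 9.2 mA, giving V_SD = V_DD − I_D R_D = 8.98 − 9.2 × 2.61 = -15 V.
But -15 V < V_ov = 1.67 V, so the device is actually in triode.
In triode I_D = k_p[V_ov V_SD − ½ V_SD²] and I_D = (V_DD − V_SD)/R_D. Equating: 8.61 V_SD² − 29.77 V_SD + 8.98 = 0, giving V_SD = 0.334 V (the root below V_ov).
I_D = (8.98 − 0.334) / 2.61 = 3.31 mA.

I_D = 3.31 mA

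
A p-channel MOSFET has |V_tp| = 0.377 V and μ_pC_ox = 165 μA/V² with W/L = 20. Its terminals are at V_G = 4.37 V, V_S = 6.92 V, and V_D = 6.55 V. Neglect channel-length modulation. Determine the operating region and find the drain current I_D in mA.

V_SG = V_S − V_G = 6.92 − 4.37 = 2.55 V; V_SD = V_S − V_D = 6.92 − 6.55 = 0.37 V.
k_p = μ_pC_ox · (W/L) = 3.3 mA/V².
V_ov = V_SG − |V_tp| = 2.55 − 0.377 = 2.17 V.
Since V_SD = 0.37 V < V_ov = 2.17 V, the device is in the triode region.
I_D = k_p [V_ov · V_SD − ½ V_SD²] = 3.3 × [2.17 × 0.37 − 0.5 × 0.37²] = 2.43 mA.

Triode; I_D = 2.43 mA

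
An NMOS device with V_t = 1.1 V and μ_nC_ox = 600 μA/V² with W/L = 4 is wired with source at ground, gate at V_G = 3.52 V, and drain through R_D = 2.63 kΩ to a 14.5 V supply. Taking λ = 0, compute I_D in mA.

I_D = 5.08 mA

V_GS = V_G = 3.52 V, so V_ov = 3.52 − 1.1 = 2.42 V.
k_n = μ_nC_ox · (W/L) = 2.4 mA/V².
Assume saturation: I_D = ½ k_n V_ov² = 0.5 × 2.4 × 2.42² = 7.03 mA, giving V_DS = V_DD − I_D R_D = 14.5 − 7.03 × 2.63 = -3.98 V.
But -3.98 V < V_ov = 2.42 V, so the device is actually in triode.
In triode I_D = k_n[V_ov V_DS − ½ V_DS²] and I_D = (V_DD − V_DS)/R_D. Equating: 3.16 V_DS² − 16.28 V_DS + 14.5 = 0, giving V_DS = 1.15 V (the root below V_ov).
I_D = (14.5 − 1.15) / 2.63 = 5.08 mA.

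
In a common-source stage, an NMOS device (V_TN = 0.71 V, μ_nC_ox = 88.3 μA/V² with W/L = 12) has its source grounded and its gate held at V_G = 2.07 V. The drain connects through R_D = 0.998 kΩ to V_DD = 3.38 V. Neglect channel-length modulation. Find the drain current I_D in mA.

V_GS = V_G = 2.07 V, so V_ov = 2.07 − 0.71 = 1.36 V.
k_n = μ_nC_ox · (W/L) = 1.06 mA/V².
Assume saturation: I_D = ½ k_n V_ov² = 0.5 × 1.06 × 1.36² = 0.98 mA, giving V_DS = V_DD − I_D R_D = 3.38 − 0.98 × 0.998 = 2.4 V.
V_DS = 2.4 V ≥ V_ov = 1.36 V, confirming saturation.

I_D = 0.980 mA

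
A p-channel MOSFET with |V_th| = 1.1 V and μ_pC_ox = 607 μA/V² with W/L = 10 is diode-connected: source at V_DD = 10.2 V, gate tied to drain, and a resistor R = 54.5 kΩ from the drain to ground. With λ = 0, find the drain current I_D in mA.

I_D = 0.163 mA

With gate tied to drain, V_SG = V_SD ≥ V_SG − |V_th|, so the device is in saturation.
k_p = μ_pC_ox · (W/L) = 6.07 mA/V².
KCL at the drain: ½ k_p (V_SG − |V_th|)² = (V_DD − V_SG)/R.
Let x = V_SG − 1.1. Then 165 x² + x − 9.1 = 0, giving x = 0.232 V (positive root), so V_SG = 1.33 V.
I_D = (V_DD − V_SG)/R = (10.2 − 1.33) / 54.5 = 0.163 mA.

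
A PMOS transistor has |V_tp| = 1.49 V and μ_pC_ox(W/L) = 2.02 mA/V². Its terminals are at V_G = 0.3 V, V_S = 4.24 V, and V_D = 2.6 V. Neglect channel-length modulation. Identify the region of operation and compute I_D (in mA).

Triode; I_D = 5.40 mA

V_SG = V_S − V_G = 4.24 − 0.3 = 3.94 V; V_SD = V_S − V_D = 4.24 − 2.6 = 1.64 V.
V_ov = V_SG − |V_tp| = 3.94 − 1.49 = 2.45 V.
Since V_SD = 1.64 V < V_ov = 2.45 V, the device is in the triode region.
I_D = k_p [V_ov · V_SD − ½ V_SD²] = 2.02 × [2.45 × 1.64 − 0.5 × 1.64²] = 5.4 mA.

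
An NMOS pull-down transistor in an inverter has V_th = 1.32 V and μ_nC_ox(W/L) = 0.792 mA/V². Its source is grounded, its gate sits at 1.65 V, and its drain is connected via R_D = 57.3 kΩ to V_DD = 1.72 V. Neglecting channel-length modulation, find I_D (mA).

I_D = 0.0277 mA

V_GS = V_G = 1.65 V, so V_ov = 1.65 − 1.32 = 0.33 V.
Assume saturation: I_D = ½ k_n V_ov² = 0.5 × 0.792 × 0.33² = 0.0431 mA, giving V_DS = V_DD − I_D R_D = 1.72 − 0.0431 × 57.3 = -0.751 V.
But -0.751 V < V_ov = 0.33 V, so the device is actually in triode.
In triode I_D = k_n[V_ov V_DS − ½ V_DS²] and I_D = (V_DD − V_DS)/R_D. Equating: 22.7 V_DS² − 15.98 V_DS + 1.72 = 0, giving V_DS = 0.133 V (the root below V_ov).
I_D = (1.72 − 0.133) / 57.3 = 0.0277 mA.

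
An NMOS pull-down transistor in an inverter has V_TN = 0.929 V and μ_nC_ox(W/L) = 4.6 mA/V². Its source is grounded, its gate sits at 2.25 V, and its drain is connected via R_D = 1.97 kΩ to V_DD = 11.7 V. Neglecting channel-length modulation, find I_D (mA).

V_GS = V_G = 2.25 V, so V_ov = 2.25 − 0.929 = 1.32 V.
Assume saturation: I_D = ½ k_n V_ov² = 0.5 × 4.6 × 1.32² = 4.01 mA, giving V_DS = V_DD − I_D R_D = 11.7 − 4.01 × 1.97 = 3.79 V.
V_DS = 3.79 V ≥ V_ov = 1.32 V, confirming saturation.

I_D = 4.01 mA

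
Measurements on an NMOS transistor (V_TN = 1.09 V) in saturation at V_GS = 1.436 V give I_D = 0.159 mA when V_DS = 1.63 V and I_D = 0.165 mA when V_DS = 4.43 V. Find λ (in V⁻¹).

λ = 0.0138 V⁻¹

With V_GS fixed, I_D ∝ (1 + λ V_DS) in saturation, so I_D2/I_D1 = (1 + λ V_DS2)/(1 + λ V_DS1).
0.165/0.159 = 1.038 = (1 + 4.43 λ)/(1 + 1.63 λ).
Solving: λ (I_D1 V_DS2 − I_D2 V_DS1) = I_D2 − I_D1, so λ = (0.165 − 0.159) / (0.159 × 4.43 − 0.165 × 1.63) = 0.006 / 0.435 = 0.0138 V⁻¹.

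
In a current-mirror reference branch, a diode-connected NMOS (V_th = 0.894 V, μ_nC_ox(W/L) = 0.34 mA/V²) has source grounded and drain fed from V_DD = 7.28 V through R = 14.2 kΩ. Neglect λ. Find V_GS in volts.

With gate tied to drain, V_GS = V_DS ≥ V_GS − V_th, so the device is in saturation.
KCL at the drain: ½ k_n (V_GS − V_th)² = (V_DD − V_GS)/R.
Let x = V_GS − 0.894. Then 2.41 x² + x − 6.386 = 0, giving x = 1.43 V (positive root), so V_GS = 2.33 V.
I_D = (V_DD − V_GS)/R = (7.28 − 2.33) / 14.2 = 0.349 mA.

V_GS = 2.33 V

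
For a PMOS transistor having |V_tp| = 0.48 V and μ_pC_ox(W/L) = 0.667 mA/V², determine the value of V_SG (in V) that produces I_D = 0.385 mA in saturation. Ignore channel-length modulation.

V_SG = 1.55 V

In saturation I_D = ½ k_p (V_SG − |V_tp|)², so V_SG − |V_tp| = √(2 I_D / k_p) = √(2 × 0.385 / 0.667) = 1.07 V.
V_SG = 0.48 + 1.07 = 1.55 V.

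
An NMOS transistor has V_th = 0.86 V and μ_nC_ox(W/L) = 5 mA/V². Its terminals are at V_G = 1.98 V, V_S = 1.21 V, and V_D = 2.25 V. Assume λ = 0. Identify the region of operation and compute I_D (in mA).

Cutoff; I_D = 0 mA

V_GS = V_G − V_S = 1.98 − 1.21 = 0.77 V; V_DS = V_D − V_S = 2.25 − 1.21 = 1.04 V.
V_GS = 0.77 V < V_th = 0.86 V, so the transistor is in cutoff.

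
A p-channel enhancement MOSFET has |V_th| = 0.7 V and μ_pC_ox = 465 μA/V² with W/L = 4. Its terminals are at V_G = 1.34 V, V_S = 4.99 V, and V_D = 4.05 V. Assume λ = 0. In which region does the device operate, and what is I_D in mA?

Triode; I_D = 4.34 mA

V_SG = V_S − V_G = 4.99 − 1.34 = 3.65 V; V_SD = V_S − V_D = 4.99 − 4.05 = 0.94 V.
k_p = μ_pC_ox · (W/L) = 1.86 mA/V².
V_ov = V_SG − |V_th| = 3.65 − 0.7 = 2.95 V.
Since V_SD = 0.94 V < V_ov = 2.95 V, the device is in the triode region.
I_D = k_p [V_ov · V_SD − ½ V_SD²] = 1.86 × [2.95 × 0.94 − 0.5 × 0.94²] = 4.34 mA.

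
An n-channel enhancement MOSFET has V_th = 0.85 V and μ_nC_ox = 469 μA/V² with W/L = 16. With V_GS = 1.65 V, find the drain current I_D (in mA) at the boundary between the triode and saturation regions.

At the boundary V_DS = V_ov = V_GS − V_th = 1.65 − 0.85 = 0.8 V.
k_n = μ_nC_ox · (W/L) = 7.504 mA/V².
I_D = ½ k_n V_ov² = 0.5 × 7.504 × 0.8² = 2.4 mA.

I_D = 2.40 mA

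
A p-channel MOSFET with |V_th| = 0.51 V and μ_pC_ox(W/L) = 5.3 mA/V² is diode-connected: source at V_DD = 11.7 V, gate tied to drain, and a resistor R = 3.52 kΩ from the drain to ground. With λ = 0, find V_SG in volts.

With gate tied to drain, V_SG = V_SD ≥ V_SG − |V_th|, so the device is in saturation.
KCL at the drain: ½ k_p (V_SG − |V_th|)² = (V_DD − V_SG)/R.
Let x = V_SG − 0.51. Then 9.33 x² + x − 11.19 = 0, giving x = 1.04 V (positive root), so V_SG = 1.55 V.
I_D = (V_DD − V_SG)/R = (11.7 − 1.55) / 3.52 = 2.88 mA.

V_SG = 1.55 V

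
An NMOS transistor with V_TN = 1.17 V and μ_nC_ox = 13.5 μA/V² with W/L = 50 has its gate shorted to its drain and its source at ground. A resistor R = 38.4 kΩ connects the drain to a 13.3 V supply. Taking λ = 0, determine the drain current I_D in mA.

With gate tied to drain, V_GS = V_DS ≥ V_GS − V_TN, so the device is in saturation.
k_n = μ_nC_ox · (W/L) = 0.675 mA/V².
KCL at the drain: ½ k_n (V_GS − V_TN)² = (V_DD − V_GS)/R.
Let x = V_GS − 1.17. Then 13 x² + x − 12.13 = 0, giving x = 0.93 V (positive root), so V_GS = 2.1 V.
I_D = (V_DD − V_GS)/R = (13.3 − 2.1) / 38.4 = 0.292 mA.

I_D = 0.292 mA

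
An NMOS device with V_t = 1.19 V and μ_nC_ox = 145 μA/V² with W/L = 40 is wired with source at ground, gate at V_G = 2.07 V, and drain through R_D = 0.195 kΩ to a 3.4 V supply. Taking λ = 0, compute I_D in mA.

I_D = 2.25 mA

V_GS = V_G = 2.07 V, so V_ov = 2.07 − 1.19 = 0.88 V.
k_n = μ_nC_ox · (W/L) = 5.8 mA/V².
Assume saturation: I_D = ½ k_n V_ov² = 0.5 × 5.8 × 0.88² = 2.25 mA, giving V_DS = V_DD − I_D R_D = 3.4 − 2.25 × 0.195 = 2.96 V.
V_DS = 2.96 V ≥ V_ov = 0.88 V, confirming saturation.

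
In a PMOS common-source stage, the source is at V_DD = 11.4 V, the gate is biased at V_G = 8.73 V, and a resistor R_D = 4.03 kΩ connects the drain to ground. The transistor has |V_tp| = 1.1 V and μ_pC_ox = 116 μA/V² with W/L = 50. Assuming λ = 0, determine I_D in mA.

V_SG = V_DD − V_G = 11.4 − 8.73 = 2.67 V, so V_ov = 2.67 − 1.1 = 1.57 V.
k_p = μ_pC_ox · (W/L) = 5.8 mA/V².
Assume saturation: I_D = ½ k_p V_ov² = 0.5 × 5.8 × 1.57² = 7.15 mA, giving V_SD = V_DD − I_D R_D = 11.4 − 7.15 × 4.03 = -17.4 V.
But -17.4 V < V_ov = 1.57 V, so the device is actually in triode.
In triode I_D = k_p[V_ov V_SD − ½ V_SD²] and I_D = (V_DD − V_SD)/R_D. Equating: 11.7 V_SD² − 37.7 V_SD + 11.4 = 0, giving V_SD = 0.338 V (the root below V_ov).
I_D = (11.4 − 0.338) / 4.03 = 2.74 mA.

I_D = 2.74 mA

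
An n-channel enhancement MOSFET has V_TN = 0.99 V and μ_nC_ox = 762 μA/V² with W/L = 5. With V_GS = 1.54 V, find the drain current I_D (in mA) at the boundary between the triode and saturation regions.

I_D = 0.576 mA

At the boundary V_DS = V_ov = V_GS − V_TN = 1.54 − 0.99 = 0.55 V.
k_n = μ_nC_ox · (W/L) = 3.81 mA/V².
I_D = ½ k_n V_ov² = 0.5 × 3.81 × 0.55² = 0.576 mA.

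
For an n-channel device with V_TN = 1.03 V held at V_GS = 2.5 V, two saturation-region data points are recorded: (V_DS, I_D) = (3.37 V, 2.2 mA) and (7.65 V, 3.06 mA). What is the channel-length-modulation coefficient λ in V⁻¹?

λ = 0.132 V⁻¹

With V_GS fixed, I_D ∝ (1 + λ V_DS) in saturation, so I_D2/I_D1 = (1 + λ V_DS2)/(1 + λ V_DS1).
3.06/2.2 = 1.391 = (1 + 7.65 λ)/(1 + 3.37 λ).
Solving: λ (I_D1 V_DS2 − I_D2 V_DS1) = I_D2 − I_D1, so λ = (3.06 − 2.2) / (2.2 × 7.65 − 3.06 × 3.37) = 0.86 / 6.52 = 0.132 V⁻¹.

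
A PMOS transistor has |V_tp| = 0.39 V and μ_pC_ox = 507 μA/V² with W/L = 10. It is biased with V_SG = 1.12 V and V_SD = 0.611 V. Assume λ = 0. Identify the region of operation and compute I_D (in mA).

k_p = μ_pC_ox · (W/L) = 5.07 mA/V².
V_ov = V_SG − |V_tp| = 1.12 − 0.39 = 0.73 V.
Since V_SD = 0.611 V < V_ov = 0.73 V, the device is in the triode region.
I_D = k_p [V_ov · V_SD − ½ V_SD²] = 5.07 × [0.73 × 0.611 − 0.5 × 0.611²] = 1.32 mA.

Triode; I_D = 1.32 mA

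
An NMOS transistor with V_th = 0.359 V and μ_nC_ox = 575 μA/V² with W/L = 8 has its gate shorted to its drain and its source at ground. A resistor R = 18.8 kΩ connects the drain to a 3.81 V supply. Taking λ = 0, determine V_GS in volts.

V_GS = 0.630 V

With gate tied to drain, V_GS = V_DS ≥ V_GS − V_th, so the device is in saturation.
k_n = μ_nC_ox · (W/L) = 4.6 mA/V².
KCL at the drain: ½ k_n (V_GS − V_th)² = (V_DD − V_GS)/R.
Let x = V_GS − 0.359. Then 43.2 x² + x − 3.451 = 0, giving x = 0.271 V (positive root), so V_GS = 0.63 V.
I_D = (V_DD − V_GS)/R = (3.81 − 0.63) / 18.8 = 0.169 mA.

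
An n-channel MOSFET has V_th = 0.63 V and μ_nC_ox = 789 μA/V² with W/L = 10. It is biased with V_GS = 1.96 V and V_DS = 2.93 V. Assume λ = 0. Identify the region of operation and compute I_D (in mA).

k_n = μ_nC_ox · (W/L) = 7.89 mA/V².
V_ov = V_GS − V_th = 1.96 − 0.63 = 1.33 V.
Since V_DS = 2.93 V ≥ V_ov = 1.33 V, the device is in saturation.
I_D = ½ k_n V_ov² = 0.5 × 7.89 × 1.33² = 6.98 mA.

Saturation; I_D = 6.98 mA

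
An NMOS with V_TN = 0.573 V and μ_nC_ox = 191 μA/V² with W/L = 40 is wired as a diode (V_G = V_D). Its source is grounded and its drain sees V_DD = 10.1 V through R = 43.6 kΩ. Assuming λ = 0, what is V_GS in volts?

V_GS = 0.809 V

With gate tied to drain, V_GS = V_DS ≥ V_GS − V_TN, so the device is in saturation.
k_n = μ_nC_ox · (W/L) = 7.64 mA/V².
KCL at the drain: ½ k_n (V_GS − V_TN)² = (V_DD − V_GS)/R.
Let x = V_GS − 0.573. Then 167 x² + x − 9.527 = 0, giving x = 0.236 V (positive root), so V_GS = 0.809 V.
I_D = (V_DD − V_GS)/R = (10.1 − 0.809) / 43.6 = 0.213 mA.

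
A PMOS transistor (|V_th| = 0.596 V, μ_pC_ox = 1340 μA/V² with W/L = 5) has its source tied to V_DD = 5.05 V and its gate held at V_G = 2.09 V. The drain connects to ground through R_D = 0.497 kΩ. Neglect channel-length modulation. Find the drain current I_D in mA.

I_D = 8.86 mA

V_SG = V_DD − V_G = 5.05 − 2.09 = 2.96 V, so V_ov = 2.96 − 0.596 = 2.36 V.
k_p = μ_pC_ox · (W/L) = 6.7 mA/V².
Assume saturation: I_D = ½ k_p V_ov² = 0.5 × 6.7 × 2.36² = 18.7 mA, giving V_SD = V_DD − I_D R_D = 5.05 − 18.7 × 0.497 = -4.25 V.
But -4.25 V < V_ov = 2.36 V, so the device is actually in triode.
In triode I_D = k_p[V_ov V_SD − ½ V_SD²] and I_D = (V_DD − V_SD)/R_D. Equating: 1.66 V_SD² − 8.872 V_SD + 5.05 = 0, giving V_SD = 0.648 V (the root below V_ov).
I_D = (5.05 − 0.648) / 0.497 = 8.86 mA.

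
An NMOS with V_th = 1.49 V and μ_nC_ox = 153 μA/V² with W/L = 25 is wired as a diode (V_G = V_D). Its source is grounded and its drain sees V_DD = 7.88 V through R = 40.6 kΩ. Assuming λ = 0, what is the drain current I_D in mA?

I_D = 0.150 mA

With gate tied to drain, V_GS = V_DS ≥ V_GS − V_th, so the device is in saturation.
k_n = μ_nC_ox · (W/L) = 3.825 mA/V².
KCL at the drain: ½ k_n (V_GS − V_th)² = (V_DD − V_GS)/R.
Let x = V_GS − 1.49. Then 77.6 x² + x − 6.39 = 0, giving x = 0.281 V (positive root), so V_GS = 1.77 V.
I_D = (V_DD − V_GS)/R = (7.88 − 1.77) / 40.6 = 0.15 mA.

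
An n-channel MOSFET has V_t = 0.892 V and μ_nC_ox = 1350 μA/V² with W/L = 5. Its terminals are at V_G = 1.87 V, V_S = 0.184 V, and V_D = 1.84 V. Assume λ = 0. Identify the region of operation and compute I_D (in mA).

V_GS = V_G − V_S = 1.87 − 0.184 = 1.69 V; V_DS = V_D − V_S = 1.84 − 0.184 = 1.66 V.
k_n = μ_nC_ox · (W/L) = 6.75 mA/V².
V_ov = V_GS − V_t = 1.69 − 0.892 = 0.794 V.
Since V_DS = 1.66 V ≥ V_ov = 0.794 V, the device is in saturation.
I_D = ½ k_n V_ov² = 0.5 × 6.75 × 0.794² = 2.13 mA.

Saturation; I_D = 2.13 mA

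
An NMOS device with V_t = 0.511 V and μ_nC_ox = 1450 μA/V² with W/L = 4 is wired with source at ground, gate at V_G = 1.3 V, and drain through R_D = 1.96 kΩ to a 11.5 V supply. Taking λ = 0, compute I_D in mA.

V_GS = V_G = 1.3 V, so V_ov = 1.3 − 0.511 = 0.789 V.
k_n = μ_nC_ox · (W/L) = 5.8 mA/V².
Assume saturation: I_D = ½ k_n V_ov² = 0.5 × 5.8 × 0.789² = 1.81 mA, giving V_DS = V_DD − I_D R_D = 11.5 − 1.81 × 1.96 = 7.96 V.
V_DS = 7.96 V ≥ V_ov = 0.789 V, confirming saturation.

I_D = 1.81 mA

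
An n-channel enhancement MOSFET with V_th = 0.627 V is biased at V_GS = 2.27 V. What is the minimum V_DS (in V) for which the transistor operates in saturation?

V_DS,sat = 1.64 V

The boundary between triode and saturation is V_DS = V_GS − V_th = V_ov.
V_ov = 2.27 − 0.627 = 1.64 V.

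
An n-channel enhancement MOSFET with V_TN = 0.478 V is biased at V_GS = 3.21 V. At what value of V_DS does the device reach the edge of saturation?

V_DS,sat = 2.73 V

The boundary between triode and saturation is V_DS = V_GS − V_TN = V_ov.
V_ov = 3.21 − 0.478 = 2.73 V.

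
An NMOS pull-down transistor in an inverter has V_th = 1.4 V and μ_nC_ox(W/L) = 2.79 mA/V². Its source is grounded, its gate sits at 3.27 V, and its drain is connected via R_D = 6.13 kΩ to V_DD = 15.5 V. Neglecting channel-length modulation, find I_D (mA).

V_GS = V_G = 3.27 V, so V_ov = 3.27 − 1.4 = 1.87 V.
Assume saturation: I_D = ½ k_n V_ov² = 0.5 × 2.79 × 1.87² = 4.88 mA, giving V_DS = V_DD − I_D R_D = 15.5 − 4.88 × 6.13 = -14.4 V.
But -14.4 V < V_ov = 1.87 V, so the device is actually in triode.
In triode I_D = k_n[V_ov V_DS − ½ V_DS²] and I_D = (V_DD − V_DS)/R_D. Equating: 8.55 V_DS² − 32.98 V_DS + 15.5 = 0, giving V_DS = 0.548 V (the root below V_ov).
I_D = (15.5 − 0.548) / 6.13 = 2.44 mA.

I_D = 2.44 mA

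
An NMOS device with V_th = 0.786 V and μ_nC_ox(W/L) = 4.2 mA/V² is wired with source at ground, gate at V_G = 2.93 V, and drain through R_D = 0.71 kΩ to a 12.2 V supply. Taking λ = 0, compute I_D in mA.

I_D = 9.65 mA

V_GS = V_G = 2.93 V, so V_ov = 2.93 − 0.786 = 2.14 V.
Assume saturation: I_D = ½ k_n V_ov² = 0.5 × 4.2 × 2.14² = 9.65 mA, giving V_DS = V_DD − I_D R_D = 12.2 − 9.65 × 0.71 = 5.35 V.
V_DS = 5.35 V ≥ V_ov = 2.14 V, confirming saturation.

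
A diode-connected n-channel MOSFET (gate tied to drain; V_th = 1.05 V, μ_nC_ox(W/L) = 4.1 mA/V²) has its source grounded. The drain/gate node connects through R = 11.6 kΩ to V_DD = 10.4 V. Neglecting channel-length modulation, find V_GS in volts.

V_GS = 1.66 V

With gate tied to drain, V_GS = V_DS ≥ V_GS − V_th, so the device is in saturation.
KCL at the drain: ½ k_n (V_GS − V_th)² = (V_DD − V_GS)/R.
Let x = V_GS − 1.05. Then 23.8 x² + x − 9.35 = 0, giving x = 0.606 V (positive root), so V_GS = 1.66 V.
I_D = (V_DD − V_GS)/R = (10.4 − 1.66) / 11.6 = 0.754 mA.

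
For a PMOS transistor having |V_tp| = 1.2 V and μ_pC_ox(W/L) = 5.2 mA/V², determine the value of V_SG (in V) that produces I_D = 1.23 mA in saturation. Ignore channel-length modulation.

In saturation I_D = ½ k_p (V_SG − |V_tp|)², so V_SG − |V_tp| = √(2 I_D / k_p) = √(2 × 1.23 / 5.2) = 0.688 V.
V_SG = 1.2 + 0.688 = 1.89 V.

V_SG = 1.89 V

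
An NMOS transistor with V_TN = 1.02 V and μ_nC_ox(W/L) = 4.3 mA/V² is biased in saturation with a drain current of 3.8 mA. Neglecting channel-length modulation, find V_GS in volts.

In saturation I_D = ½ k_n (V_GS − V_TN)², so V_GS − V_TN = √(2 I_D / k_n) = √(2 × 3.8 / 4.3) = 1.33 V.
V_GS = 1.02 + 1.33 = 2.35 V.

V_GS = 2.35 V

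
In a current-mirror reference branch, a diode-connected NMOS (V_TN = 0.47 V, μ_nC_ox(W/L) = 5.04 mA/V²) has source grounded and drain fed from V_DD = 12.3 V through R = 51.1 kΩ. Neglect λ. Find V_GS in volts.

With gate tied to drain, V_GS = V_DS ≥ V_GS − V_TN, so the device is in saturation.
KCL at the drain: ½ k_n (V_GS − V_TN)² = (V_DD − V_GS)/R.
Let x = V_GS − 0.47. Then 129 x² + x − 11.83 = 0, giving x = 0.299 V (positive root), so V_GS = 0.769 V.
I_D = (V_DD − V_GS)/R = (12.3 − 0.769) / 51.1 = 0.226 mA.

V_GS = 0.769 V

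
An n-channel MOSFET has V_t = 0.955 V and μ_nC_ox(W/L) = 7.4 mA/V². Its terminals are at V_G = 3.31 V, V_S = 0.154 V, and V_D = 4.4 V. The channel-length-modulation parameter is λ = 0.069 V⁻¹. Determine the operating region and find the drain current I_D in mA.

V_GS = V_G − V_S = 3.31 − 0.154 = 3.16 V; V_DS = V_D − V_S = 4.4 − 0.154 = 4.25 V.
V_ov = V_GS − V_t = 3.16 − 0.955 = 2.2 V.
Since V_DS = 4.25 V ≥ V_ov = 2.2 V, the device is in saturation.
I_D = ½ k_n V_ov² (1 + λ V_DS) = 0.5 × 7.4 × 2.2² × (1 + 0.069 × 4.25) = 23.2 mA.

Saturation; I_D = 23.2 mA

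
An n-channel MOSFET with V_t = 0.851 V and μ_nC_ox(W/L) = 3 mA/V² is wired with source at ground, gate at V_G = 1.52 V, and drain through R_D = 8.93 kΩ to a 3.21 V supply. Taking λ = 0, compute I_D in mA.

V_GS = V_G = 1.52 V, so V_ov = 1.52 − 0.851 = 0.669 V.
Assume saturation: I_D = ½ k_n V_ov² = 0.5 × 3 × 0.669² = 0.671 mA, giving V_DS = V_DD − I_D R_D = 3.21 − 0.671 × 8.93 = -2.79 V.
But -2.79 V < V_ov = 0.669 V, so the device is actually in triode.
In triode I_D = k_n[V_ov V_DS − ½ V_DS²] and I_D = (V_DD − V_DS)/R_D. Equating: 13.4 V_DS² − 18.92 V_DS + 3.21 = 0, giving V_DS = 0.197 V (the root below V_ov).
I_D = (3.21 − 0.197) / 8.93 = 0.337 mA.

I_D = 0.337 mA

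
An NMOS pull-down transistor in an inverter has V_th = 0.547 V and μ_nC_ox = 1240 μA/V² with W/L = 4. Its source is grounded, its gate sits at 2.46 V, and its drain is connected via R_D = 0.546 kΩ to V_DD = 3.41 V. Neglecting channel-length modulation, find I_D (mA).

V_GS = V_G = 2.46 V, so V_ov = 2.46 − 0.547 = 1.91 V.
k_n = μ_nC_ox · (W/L) = 4.96 mA/V².
Assume saturation: I_D = ½ k_n V_ov² = 0.5 × 4.96 × 1.91² = 9.08 mA, giving V_DS = V_DD − I_D R_D = 3.41 − 9.08 × 0.546 = -1.55 V.
But -1.55 V < V_ov = 1.91 V, so the device is actually in triode.
In triode I_D = k_n[V_ov V_DS − ½ V_DS²] and I_D = (V_DD − V_DS)/R_D. Equating: 1.35 V_DS² − 6.181 V_DS + 3.41 = 0, giving V_DS = 0.642 V (the root below V_ov).
I_D = (3.41 − 0.642) / 0.546 = 5.07 mA.

I_D = 5.07 mA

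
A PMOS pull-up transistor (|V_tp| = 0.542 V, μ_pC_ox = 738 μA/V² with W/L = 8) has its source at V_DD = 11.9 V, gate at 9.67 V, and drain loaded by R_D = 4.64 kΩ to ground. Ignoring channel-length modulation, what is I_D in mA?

V_SG = V_DD − V_G = 11.9 − 9.67 = 2.23 V, so V_ov = 2.23 − 0.542 = 1.69 V.
k_p = μ_pC_ox · (W/L) = 5.904 mA/V².
Assume saturation: I_D = ½ k_p V_ov² = 0.5 × 5.904 × 1.69² = 8.41 mA, giving V_SD = V_DD − I_D R_D = 11.9 − 8.41 × 4.64 = -27.1 V.
But -27.1 V < V_ov = 1.69 V, so the device is actually in triode.
In triode I_D = k_p[V_ov V_SD − ½ V_SD²] and I_D = (V_DD − V_SD)/R_D. Equating: 13.7 V_SD² − 47.24 V_SD + 11.9 = 0, giving V_SD = 0.274 V (the root below V_ov).
I_D = (11.9 − 0.274) / 4.64 = 2.51 mA.

I_D = 2.51 mA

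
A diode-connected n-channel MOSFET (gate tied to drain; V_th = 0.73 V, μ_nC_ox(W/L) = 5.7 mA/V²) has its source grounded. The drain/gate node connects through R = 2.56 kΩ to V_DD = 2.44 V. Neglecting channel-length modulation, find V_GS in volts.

With gate tied to drain, V_GS = V_DS ≥ V_GS − V_th, so the device is in saturation.
KCL at the drain: ½ k_n (V_GS − V_th)² = (V_DD − V_GS)/R.
Let x = V_GS − 0.73. Then 7.3 x² + x − 1.71 = 0, giving x = 0.42 V (positive root), so V_GS = 1.15 V.
I_D = (V_DD − V_GS)/R = (2.44 − 1.15) / 2.56 = 0.504 mA.

V_GS = 1.15 V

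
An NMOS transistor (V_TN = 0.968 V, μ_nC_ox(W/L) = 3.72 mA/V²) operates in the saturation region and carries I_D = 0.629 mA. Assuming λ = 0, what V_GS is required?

In saturation I_D = ½ k_n (V_GS − V_TN)², so V_GS − V_TN = √(2 I_D / k_n) = √(2 × 0.629 / 3.72) = 0.582 V.
V_GS = 0.968 + 0.582 = 1.55 V.

V_GS = 1.55 V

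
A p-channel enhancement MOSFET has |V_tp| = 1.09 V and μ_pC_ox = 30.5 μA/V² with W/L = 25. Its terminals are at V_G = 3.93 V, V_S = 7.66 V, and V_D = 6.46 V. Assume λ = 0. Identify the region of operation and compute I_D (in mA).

V_SG = V_S − V_G = 7.66 − 3.93 = 3.73 V; V_SD = V_S − V_D = 7.66 − 6.46 = 1.2 V.
k_p = μ_pC_ox · (W/L) = 0.7625 mA/V².
V_ov = V_SG − |V_tp| = 3.73 − 1.09 = 2.64 V.
Since V_SD = 1.2 V < V_ov = 2.64 V, the device is in the triode region.
I_D = k_p [V_ov · V_SD − ½ V_SD²] = 0.7625 × [2.64 × 1.2 − 0.5 × 1.2²] = 1.87 mA.

Triode; I_D = 1.87 mA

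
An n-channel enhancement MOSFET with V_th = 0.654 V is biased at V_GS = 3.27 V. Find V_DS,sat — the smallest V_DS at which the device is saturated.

V_DS,sat = 2.62 V

The boundary between triode and saturation is V_DS = V_GS − V_th = V_ov.
V_ov = 3.27 − 0.654 = 2.62 V.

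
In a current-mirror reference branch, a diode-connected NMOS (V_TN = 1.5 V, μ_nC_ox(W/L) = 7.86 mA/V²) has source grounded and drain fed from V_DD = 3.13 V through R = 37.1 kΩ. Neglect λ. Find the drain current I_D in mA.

I_D = 0.0412 mA

With gate tied to drain, V_GS = V_DS ≥ V_GS − V_TN, so the device is in saturation.
KCL at the drain: ½ k_n (V_GS − V_TN)² = (V_DD − V_GS)/R.
Let x = V_GS − 1.5. Then 146 x² + x − 1.63 = 0, giving x = 0.102 V (positive root), so V_GS = 1.6 V.
I_D = (V_DD − V_GS)/R = (3.13 − 1.6) / 37.1 = 0.0412 mA.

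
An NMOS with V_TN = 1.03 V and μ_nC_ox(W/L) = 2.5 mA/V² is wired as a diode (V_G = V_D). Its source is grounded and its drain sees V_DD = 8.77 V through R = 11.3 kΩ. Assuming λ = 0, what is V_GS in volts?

With gate tied to drain, V_GS = V_DS ≥ V_GS − V_TN, so the device is in saturation.
KCL at the drain: ½ k_n (V_GS − V_TN)² = (V_DD − V_GS)/R.
Let x = V_GS − 1.03. Then 14.1 x² + x − 7.74 = 0, giving x = 0.706 V (positive root), so V_GS = 1.74 V.
I_D = (V_DD − V_GS)/R = (8.77 − 1.74) / 11.3 = 0.623 mA.

V_GS = 1.74 V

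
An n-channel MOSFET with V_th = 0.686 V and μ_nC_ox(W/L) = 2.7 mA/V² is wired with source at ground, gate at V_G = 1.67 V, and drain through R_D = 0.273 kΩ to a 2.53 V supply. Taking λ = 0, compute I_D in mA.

I_D = 1.31 mA

V_GS = V_G = 1.67 V, so V_ov = 1.67 − 0.686 = 0.984 V.
Assume saturation: I_D = ½ k_n V_ov² = 0.5 × 2.7 × 0.984² = 1.31 mA, giving V_DS = V_DD − I_D R_D = 2.53 − 1.31 × 0.273 = 2.17 V.
V_DS = 2.17 V ≥ V_ov = 0.984 V, confirming saturation.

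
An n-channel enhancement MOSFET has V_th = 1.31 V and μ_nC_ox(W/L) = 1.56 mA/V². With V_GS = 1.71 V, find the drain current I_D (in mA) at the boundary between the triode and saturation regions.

I_D = 0.125 mA

At the boundary V_DS = V_ov = V_GS − V_th = 1.71 − 1.31 = 0.4 V.
I_D = ½ k_n V_ov² = 0.5 × 1.56 × 0.4² = 0.125 mA.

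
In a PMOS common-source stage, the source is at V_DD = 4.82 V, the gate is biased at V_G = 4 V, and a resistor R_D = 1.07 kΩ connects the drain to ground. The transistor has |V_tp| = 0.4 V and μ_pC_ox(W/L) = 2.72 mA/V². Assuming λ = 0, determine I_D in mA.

I_D = 0.240 mA

V_SG = V_DD − V_G = 4.82 − 4 = 0.82 V, so V_ov = 0.82 − 0.4 = 0.42 V.
Assume saturation: I_D = ½ k_p V_ov² = 0.5 × 2.72 × 0.42² = 0.24 mA, giving V_SD = V_DD − I_D R_D = 4.82 − 0.24 × 1.07 = 4.56 V.
V_SD = 4.56 V ≥ V_ov = 0.42 V, confirming saturation.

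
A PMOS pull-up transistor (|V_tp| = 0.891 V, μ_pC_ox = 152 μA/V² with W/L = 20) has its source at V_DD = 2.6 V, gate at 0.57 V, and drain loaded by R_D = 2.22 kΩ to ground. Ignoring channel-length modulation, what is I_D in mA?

I_D = 1.02 mA

V_SG = V_DD − V_G = 2.6 − 0.57 = 2.03 V, so V_ov = 2.03 − 0.891 = 1.14 V.
k_p = μ_pC_ox · (W/L) = 3.04 mA/V².
Assume saturation: I_D = ½ k_p V_ov² = 0.5 × 3.04 × 1.14² = 1.97 mA, giving V_SD = V_DD − I_D R_D = 2.6 − 1.97 × 2.22 = -1.78 V.
But -1.78 V < V_ov = 1.14 V, so the device is actually in triode.
In triode I_D = k_p[V_ov V_SD − ½ V_SD²] and I_D = (V_DD − V_SD)/R_D. Equating: 3.37 V_SD² − 8.687 V_SD + 2.6 = 0, giving V_SD = 0.346 V (the root below V_ov).
I_D = (2.6 − 0.346) / 2.22 = 1.02 mA.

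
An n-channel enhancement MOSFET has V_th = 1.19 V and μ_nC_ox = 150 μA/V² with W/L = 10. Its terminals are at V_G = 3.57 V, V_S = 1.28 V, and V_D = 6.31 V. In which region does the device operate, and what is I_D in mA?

Saturation; I_D = 0.908 mA

V_GS = V_G − V_S = 3.57 − 1.28 = 2.29 V; V_DS = V_D − V_S = 6.31 − 1.28 = 5.03 V.
k_n = μ_nC_ox · (W/L) = 1.5 mA/V².
V_ov = V_GS − V_th = 2.29 − 1.19 = 1.1 V.
Since V_DS = 5.03 V ≥ V_ov = 1.1 V, the device is in saturation.
I_D = ½ k_n V_ov² = 0.5 × 1.5 × 1.1² = 0.908 mA.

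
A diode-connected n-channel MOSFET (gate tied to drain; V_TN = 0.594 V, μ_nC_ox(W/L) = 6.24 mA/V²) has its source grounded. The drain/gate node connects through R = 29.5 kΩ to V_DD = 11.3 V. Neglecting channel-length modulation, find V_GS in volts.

V_GS = 0.930 V

With gate tied to drain, V_GS = V_DS ≥ V_GS − V_TN, so the device is in saturation.
KCL at the drain: ½ k_n (V_GS − V_TN)² = (V_DD − V_GS)/R.
Let x = V_GS − 0.594. Then 92 x² + x − 10.71 = 0, giving x = 0.336 V (positive root), so V_GS = 0.93 V.
I_D = (V_DD − V_GS)/R = (11.3 − 0.93) / 29.5 = 0.352 mA.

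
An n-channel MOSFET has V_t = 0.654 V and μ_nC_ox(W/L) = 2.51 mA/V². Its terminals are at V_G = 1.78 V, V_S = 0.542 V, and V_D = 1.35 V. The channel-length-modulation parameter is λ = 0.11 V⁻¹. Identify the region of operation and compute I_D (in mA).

V_GS = V_G − V_S = 1.78 − 0.542 = 1.24 V; V_DS = V_D − V_S = 1.35 − 0.542 = 0.808 V.
V_ov = V_GS − V_t = 1.24 − 0.654 = 0.584 V.
Since V_DS = 0.808 V ≥ V_ov = 0.584 V, the device is in saturation.
I_D = ½ k_n V_ov² (1 + λ V_DS) = 0.5 × 2.51 × 0.584² × (1 + 0.11 × 0.808) = 0.466 mA.

Saturation; I_D = 0.466 mA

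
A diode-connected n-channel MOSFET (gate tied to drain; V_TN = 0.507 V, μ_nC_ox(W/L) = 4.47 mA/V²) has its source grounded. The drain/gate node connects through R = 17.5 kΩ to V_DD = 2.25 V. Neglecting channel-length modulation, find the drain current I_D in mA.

With gate tied to drain, V_GS = V_DS ≥ V_GS − V_TN, so the device is in saturation.
KCL at the drain: ½ k_n (V_GS − V_TN)² = (V_DD − V_GS)/R.
Let x = V_GS − 0.507. Then 39.1 x² + x − 1.743 = 0, giving x = 0.199 V (positive root), so V_GS = 0.706 V.
I_D = (V_DD − V_GS)/R = (2.25 − 0.706) / 17.5 = 0.0882 mA.

I_D = 0.0882 mA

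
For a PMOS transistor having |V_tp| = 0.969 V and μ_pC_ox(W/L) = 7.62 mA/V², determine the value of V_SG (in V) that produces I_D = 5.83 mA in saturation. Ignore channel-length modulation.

In saturation I_D = ½ k_p (V_SG − |V_tp|)², so V_SG − |V_tp| = √(2 I_D / k_p) = √(2 × 5.83 / 7.62) = 1.24 V.
V_SG = 0.969 + 1.24 = 2.21 V.

V_SG = 2.21 V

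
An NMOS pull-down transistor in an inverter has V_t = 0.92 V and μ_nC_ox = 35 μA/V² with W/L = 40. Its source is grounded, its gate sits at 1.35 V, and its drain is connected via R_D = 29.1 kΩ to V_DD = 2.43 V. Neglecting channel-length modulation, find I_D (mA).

V_GS = V_G = 1.35 V, so V_ov = 1.35 − 0.92 = 0.43 V.
k_n = μ_nC_ox · (W/L) = 1.4 mA/V².
Assume saturation: I_D = ½ k_n V_ov² = 0.5 × 1.4 × 0.43² = 0.129 mA, giving V_DS = V_DD − I_D R_D = 2.43 − 0.129 × 29.1 = -1.34 V.
But -1.34 V < V_ov = 0.43 V, so the device is actually in triode.
In triode I_D = k_n[V_ov V_DS − ½ V_DS²] and I_D = (V_DD − V_DS)/R_D. Equating: 20.4 V_DS² − 18.52 V_DS + 2.43 = 0, giving V_DS = 0.159 V (the root below V_ov).
I_D = (2.43 − 0.159) / 29.1 = 0.078 mA.

I_D = 0.0780 mA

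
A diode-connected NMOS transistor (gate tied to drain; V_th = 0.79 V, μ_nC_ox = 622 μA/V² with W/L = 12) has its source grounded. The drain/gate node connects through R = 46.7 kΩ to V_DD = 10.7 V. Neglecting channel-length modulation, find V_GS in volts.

With gate tied to drain, V_GS = V_DS ≥ V_GS − V_th, so the device is in saturation.
k_n = μ_nC_ox · (W/L) = 7.464 mA/V².
KCL at the drain: ½ k_n (V_GS − V_th)² = (V_DD − V_GS)/R.
Let x = V_GS − 0.79. Then 174 x² + x − 9.91 = 0, giving x = 0.236 V (positive root), so V_GS = 1.03 V.
I_D = (V_DD − V_GS)/R = (10.7 − 1.03) / 46.7 = 0.207 mA.

V_GS = 1.03 V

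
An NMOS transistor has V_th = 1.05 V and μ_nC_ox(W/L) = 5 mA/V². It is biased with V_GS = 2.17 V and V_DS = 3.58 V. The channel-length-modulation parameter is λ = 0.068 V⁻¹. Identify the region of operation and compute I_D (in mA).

Saturation; I_D = 3.90 mA

V_ov = V_GS − V_th = 2.17 − 1.05 = 1.12 V.
Since V_DS = 3.58 V ≥ V_ov = 1.12 V, the device is in saturation.
I_D = ½ k_n V_ov² (1 + λ V_DS) = 0.5 × 5 × 1.12² × (1 + 0.068 × 3.58) = 3.9 mA.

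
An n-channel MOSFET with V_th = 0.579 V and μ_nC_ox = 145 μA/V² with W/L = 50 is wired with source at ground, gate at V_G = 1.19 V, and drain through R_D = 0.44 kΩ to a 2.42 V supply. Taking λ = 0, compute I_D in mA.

V_GS = V_G = 1.19 V, so V_ov = 1.19 − 0.579 = 0.611 V.
k_n = μ_nC_ox · (W/L) = 7.25 mA/V².
Assume saturation: I_D = ½ k_n V_ov² = 0.5 × 7.25 × 0.611² = 1.35 mA, giving V_DS = V_DD − I_D R_D = 2.42 − 1.35 × 0.44 = 1.82 V.
V_DS = 1.82 V ≥ V_ov = 0.611 V, confirming saturation.

I_D = 1.35 mA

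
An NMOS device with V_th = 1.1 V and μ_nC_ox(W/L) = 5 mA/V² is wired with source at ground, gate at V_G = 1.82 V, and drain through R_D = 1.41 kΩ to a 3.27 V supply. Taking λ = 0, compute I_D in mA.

I_D = 1.30 mA

V_GS = V_G = 1.82 V, so V_ov = 1.82 − 1.1 = 0.72 V.
Assume saturation: I_D = ½ k_n V_ov² = 0.5 × 5 × 0.72² = 1.3 mA, giving V_DS = V_DD − I_D R_D = 3.27 − 1.3 × 1.41 = 1.44 V.
V_DS = 1.44 V ≥ V_ov = 0.72 V, confirming saturation.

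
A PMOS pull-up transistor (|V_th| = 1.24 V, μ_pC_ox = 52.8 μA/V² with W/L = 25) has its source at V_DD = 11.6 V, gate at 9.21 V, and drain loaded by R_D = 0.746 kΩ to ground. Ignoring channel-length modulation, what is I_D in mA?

V_SG = V_DD − V_G = 11.6 − 9.21 = 2.39 V, so V_ov = 2.39 − 1.24 = 1.15 V.
k_p = μ_pC_ox · (W/L) = 1.32 mA/V².
Assume saturation: I_D = ½ k_p V_ov² = 0.5 × 1.32 × 1.15² = 0.873 mA, giving V_SD = V_DD − I_D R_D = 11.6 − 0.873 × 0.746 = 10.9 V.
V_SD = 10.9 V ≥ V_ov = 1.15 V, confirming saturation.

I_D = 0.873 mA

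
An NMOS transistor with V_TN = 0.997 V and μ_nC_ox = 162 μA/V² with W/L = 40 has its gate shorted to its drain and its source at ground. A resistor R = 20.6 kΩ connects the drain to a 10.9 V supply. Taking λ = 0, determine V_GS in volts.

With gate tied to drain, V_GS = V_DS ≥ V_GS − V_TN, so the device is in saturation.
k_n = μ_nC_ox · (W/L) = 6.48 mA/V².
KCL at the drain: ½ k_n (V_GS − V_TN)² = (V_DD − V_GS)/R.
Let x = V_GS − 0.997. Then 66.7 x² + x − 9.903 = 0, giving x = 0.378 V (positive root), so V_GS = 1.37 V.
I_D = (V_DD − V_GS)/R = (10.9 − 1.37) / 20.6 = 0.462 mA.

V_GS = 1.37 V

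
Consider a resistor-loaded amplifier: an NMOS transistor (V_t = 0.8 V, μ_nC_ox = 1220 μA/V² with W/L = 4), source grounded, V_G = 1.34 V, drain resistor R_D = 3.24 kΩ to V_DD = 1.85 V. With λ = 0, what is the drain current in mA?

I_D = 0.496 mA

V_GS = V_G = 1.34 V, so V_ov = 1.34 − 0.8 = 0.54 V.
k_n = μ_nC_ox · (W/L) = 4.88 mA/V².
Assume saturation: I_D = ½ k_n V_ov² = 0.5 × 4.88 × 0.54² = 0.712 mA, giving V_DS = V_DD − I_D R_D = 1.85 − 0.712 × 3.24 = -0.455 V.
But -0.455 V < V_ov = 0.54 V, so the device is actually in triode.
In triode I_D = k_n[V_ov V_DS − ½ V_DS²] and I_D = (V_DD − V_DS)/R_D. Equating: 7.91 V_DS² − 9.538 V_DS + 1.85 = 0, giving V_DS = 0.243 V (the root below V_ov).
I_D = (1.85 − 0.243) / 3.24 = 0.496 mA.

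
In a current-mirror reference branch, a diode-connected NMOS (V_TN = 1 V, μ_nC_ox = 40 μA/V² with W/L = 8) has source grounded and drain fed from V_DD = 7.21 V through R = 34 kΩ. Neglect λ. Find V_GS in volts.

V_GS = 1.98 V

With gate tied to drain, V_GS = V_DS ≥ V_GS − V_TN, so the device is in saturation.
k_n = μ_nC_ox · (W/L) = 0.32 mA/V².
KCL at the drain: ½ k_n (V_GS − V_TN)² = (V_DD − V_GS)/R.
Let x = V_GS − 1. Then 5.44 x² + x − 6.21 = 0, giving x = 0.98 V (positive root), so V_GS = 1.98 V.
I_D = (V_DD − V_GS)/R = (7.21 − 1.98) / 34 = 0.154 mA.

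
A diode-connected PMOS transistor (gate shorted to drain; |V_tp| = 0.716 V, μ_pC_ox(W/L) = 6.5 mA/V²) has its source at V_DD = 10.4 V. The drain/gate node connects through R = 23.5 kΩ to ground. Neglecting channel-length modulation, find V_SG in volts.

With gate tied to drain, V_SG = V_SD ≥ V_SG − |V_tp|, so the device is in saturation.
KCL at the drain: ½ k_p (V_SG − |V_tp|)² = (V_DD − V_SG)/R.
Let x = V_SG − 0.716. Then 76.4 x² + x − 9.684 = 0, giving x = 0.35 V (positive root), so V_SG = 1.07 V.
I_D = (V_DD − V_SG)/R = (10.4 − 1.07) / 23.5 = 0.397 mA.

V_SG = 1.07 V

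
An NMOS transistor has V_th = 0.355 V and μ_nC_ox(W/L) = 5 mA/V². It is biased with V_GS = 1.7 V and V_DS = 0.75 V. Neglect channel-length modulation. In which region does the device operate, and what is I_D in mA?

V_ov = V_GS − V_th = 1.7 − 0.355 = 1.34 V.
Since V_DS = 0.75 V < V_ov = 1.34 V, the device is in the triode region.
I_D = k_n [V_ov · V_DS − ½ V_DS²] = 5 × [1.34 × 0.75 − 0.5 × 0.75²] = 3.64 mA.

Triode; I_D = 3.64 mA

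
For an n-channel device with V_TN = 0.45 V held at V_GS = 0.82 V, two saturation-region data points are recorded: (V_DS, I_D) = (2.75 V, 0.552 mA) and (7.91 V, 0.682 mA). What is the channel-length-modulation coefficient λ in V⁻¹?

With V_GS fixed, I_D ∝ (1 + λ V_DS) in saturation, so I_D2/I_D1 = (1 + λ V_DS2)/(1 + λ V_DS1).
0.682/0.552 = 1.236 = (1 + 7.91 λ)/(1 + 2.75 λ).
Solving: λ (I_D1 V_DS2 − I_D2 V_DS1) = I_D2 − I_D1, so λ = (0.682 − 0.552) / (0.552 × 7.91 − 0.682 × 2.75) = 0.13 / 2.49 = 0.0522 V⁻¹.

λ = 0.0522 V⁻¹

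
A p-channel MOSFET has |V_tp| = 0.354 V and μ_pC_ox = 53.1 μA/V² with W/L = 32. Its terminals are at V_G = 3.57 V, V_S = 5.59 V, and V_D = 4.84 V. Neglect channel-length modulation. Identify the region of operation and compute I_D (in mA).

Triode; I_D = 1.65 mA

V_SG = V_S − V_G = 5.59 − 3.57 = 2.02 V; V_SD = V_S − V_D = 5.59 − 4.84 = 0.75 V.
k_p = μ_pC_ox · (W/L) = 1.699 mA/V².
V_ov = V_SG − |V_tp| = 2.02 − 0.354 = 1.67 V.
Since V_SD = 0.75 V < V_ov = 1.67 V, the device is in the triode region.
I_D = k_p [V_ov · V_SD − ½ V_SD²] = 1.699 × [1.67 × 0.75 − 0.5 × 0.75²] = 1.65 mA.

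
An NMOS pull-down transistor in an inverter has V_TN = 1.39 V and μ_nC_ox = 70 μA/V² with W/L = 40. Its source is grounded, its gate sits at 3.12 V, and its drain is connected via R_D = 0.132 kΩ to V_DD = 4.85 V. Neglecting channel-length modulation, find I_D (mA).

V_GS = V_G = 3.12 V, so V_ov = 3.12 − 1.39 = 1.73 V.
k_n = μ_nC_ox · (W/L) = 2.8 mA/V².
Assume saturation: I_D = ½ k_n V_ov² = 0.5 × 2.8 × 1.73² = 4.19 mA, giving V_DS = V_DD − I_D R_D = 4.85 − 4.19 × 0.132 = 4.3 V.
V_DS = 4.3 V ≥ V_ov = 1.73 V, confirming saturation.

I_D = 4.19 mA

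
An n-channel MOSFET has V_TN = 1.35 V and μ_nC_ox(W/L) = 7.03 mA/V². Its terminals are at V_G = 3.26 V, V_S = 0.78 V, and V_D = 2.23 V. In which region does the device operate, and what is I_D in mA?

Saturation; I_D = 4.49 mA

V_GS = V_G − V_S = 3.26 − 0.78 = 2.48 V; V_DS = V_D − V_S = 2.23 − 0.78 = 1.45 V.
V_ov = V_GS − V_TN = 2.48 − 1.35 = 1.13 V.
Since V_DS = 1.45 V ≥ V_ov = 1.13 V, the device is in saturation.
I_D = ½ k_n V_ov² = 0.5 × 7.03 × 1.13² = 4.49 mA.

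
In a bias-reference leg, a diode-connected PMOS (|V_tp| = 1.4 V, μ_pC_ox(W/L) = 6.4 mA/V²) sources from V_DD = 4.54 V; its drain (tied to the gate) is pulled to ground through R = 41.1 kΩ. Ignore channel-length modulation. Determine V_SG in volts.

V_SG = 1.55 V

With gate tied to drain, V_SG = V_SD ≥ V_SG − |V_tp|, so the device is in saturation.
KCL at the drain: ½ k_p (V_SG − |V_tp|)² = (V_DD − V_SG)/R.
Let x = V_SG − 1.4. Then 132 x² + x − 3.14 = 0, giving x = 0.151 V (positive root), so V_SG = 1.55 V.
I_D = (V_DD − V_SG)/R = (4.54 − 1.55) / 41.1 = 0.0727 mA.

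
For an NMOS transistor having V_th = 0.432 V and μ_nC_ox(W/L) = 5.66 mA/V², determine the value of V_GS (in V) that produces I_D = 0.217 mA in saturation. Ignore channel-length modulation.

In saturation I_D = ½ k_n (V_GS − V_th)², so V_GS − V_th = √(2 I_D / k_n) = √(2 × 0.217 / 5.66) = 0.277 V.
V_GS = 0.432 + 0.277 = 0.709 V.

V_GS = 0.709 V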